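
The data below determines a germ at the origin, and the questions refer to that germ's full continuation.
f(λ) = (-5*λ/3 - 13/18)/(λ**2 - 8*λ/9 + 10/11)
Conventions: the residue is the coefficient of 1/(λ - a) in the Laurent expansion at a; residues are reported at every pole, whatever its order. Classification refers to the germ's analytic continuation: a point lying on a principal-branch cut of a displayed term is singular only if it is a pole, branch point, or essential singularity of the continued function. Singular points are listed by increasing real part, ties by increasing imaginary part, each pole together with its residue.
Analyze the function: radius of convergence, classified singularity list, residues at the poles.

Denominator factor (λ**2 - 8*λ/9 + 10/11): discriminant -2536/891, complex-conjugate roots (4/9) + ((1/99)*sqrt(6974))*i and (4/9) - ((1/99)*sqrt(6974))*i; poles of order 1, moduli (1/11)*sqrt(110) and (1/11)*sqrt(110).
The radius of convergence is the smallest modulus among the singular points: (1/11)*sqrt(110).
The factor λ**2 - 8*λ/9 + 10/11 splits as (λ - a)(λ - a') with a = (4/9) - ((1/99)*sqrt(6974))*i, a' = (4/9) + ((1/99)*sqrt(6974))*i. At the order-1 pole a set g(λ) = (λ - a)*f(λ) = [-5*λ/3 - 13/18] / (λ - a').
Simple pole: residue = g(a) at a = (4/9) - ((1/99)*sqrt(6974))*i, which is (-5/6) - ((79/7608)*sqrt(6974))*i.
The factor λ**2 - 8*λ/9 + 10/11 splits as (λ - a)(λ - a') with a = (4/9) + ((1/99)*sqrt(6974))*i, a' = (4/9) - ((1/99)*sqrt(6974))*i. At the order-1 pole a set g(λ) = (λ - a)*f(λ) = [-5*λ/3 - 13/18] / (λ - a').
Simple pole: residue = g(a) at a = (4/9) + ((1/99)*sqrt(6974))*i, which is (-5/6) + ((79/7608)*sqrt(6974))*i.
List the singular points by increasing real part (a conjugate pair: the negative imaginary part first).

Radius of convergence at 0: (1/11)*sqrt(110).
At (4/9) - ((1/99)*sqrt(6974))*i: a pole of order 1; residue (-5/6) - ((79/7608)*sqrt(6974))*i.
At (4/9) + ((1/99)*sqrt(6974))*i: a pole of order 1; residue (-5/6) + ((79/7608)*sqrt(6974))*i.


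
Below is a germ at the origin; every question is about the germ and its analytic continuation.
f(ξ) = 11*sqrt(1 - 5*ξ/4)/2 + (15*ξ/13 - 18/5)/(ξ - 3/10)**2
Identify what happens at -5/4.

Denominator factors: ξ - 3/10 = -31/20 at ξ = -5/4 — none vanishes.
Branch term sqrt(1 - ξ/(4/5)): argument at -5/4 is 41/16, nonzero, so -5/4 is not its branch point (a point on a principal cut is still regular for the continued germ).
So the germ continues analytically to -5/4.

The point is a regular point.


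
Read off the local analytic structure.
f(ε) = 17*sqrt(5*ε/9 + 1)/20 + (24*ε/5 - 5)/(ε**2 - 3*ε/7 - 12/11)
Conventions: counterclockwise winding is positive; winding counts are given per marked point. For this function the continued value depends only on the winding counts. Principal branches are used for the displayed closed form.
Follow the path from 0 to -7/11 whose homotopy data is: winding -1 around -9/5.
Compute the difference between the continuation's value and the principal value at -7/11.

Continued minus principal equals -(68/165)*sqrt(11).

The rational part is single-valued and drops out of the difference; each branch term changes only by its own monodromy.
(17/20)*sqrt(1 - ε/(-9/5)): winding -1 is odd, the square root flips sign, contributing -2*(17/20)*sqrt(1 - (-7/11)/(-9/5)) = -2*(17/20)*sqrt(64/99) = -(68/165)*sqrt(11).
Summing the contributions at ε = -7/11 gives -(68/165)*sqrt(11).


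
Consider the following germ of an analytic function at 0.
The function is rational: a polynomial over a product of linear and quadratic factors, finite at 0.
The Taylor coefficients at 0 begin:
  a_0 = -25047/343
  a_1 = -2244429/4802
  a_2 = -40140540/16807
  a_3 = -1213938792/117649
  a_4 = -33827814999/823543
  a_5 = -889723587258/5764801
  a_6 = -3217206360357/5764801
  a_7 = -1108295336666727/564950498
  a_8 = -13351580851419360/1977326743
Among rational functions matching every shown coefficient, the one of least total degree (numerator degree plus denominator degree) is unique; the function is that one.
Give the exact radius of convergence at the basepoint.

No rational of total degree below 7 reproduces all 9 coefficients; solving the [1/6] Pade equations on them gives f(h) = (3*h/2 - 23/7)/((h - 1/3)**2*(h**2 + 3*h/11 - 7/11)**2), whose expansion matches every shown term.
Denominator factor (h**2 + 3*h/11 - 7/11)^2: discriminant 317/121, real irrational roots -3/22 + (1/22)*sqrt(317) and -3/22 - (1/22)*sqrt(317); poles of order 2, moduli -3/22 + (1/22)*sqrt(317) and 3/22 + (1/22)*sqrt(317).
Denominator factor (h - 1/3)^2: pole of order 2 at 1/3, modulus 1/3.
The radius of convergence is the smallest modulus among the singular points: 1/3.

The radius of convergence is 1/3.


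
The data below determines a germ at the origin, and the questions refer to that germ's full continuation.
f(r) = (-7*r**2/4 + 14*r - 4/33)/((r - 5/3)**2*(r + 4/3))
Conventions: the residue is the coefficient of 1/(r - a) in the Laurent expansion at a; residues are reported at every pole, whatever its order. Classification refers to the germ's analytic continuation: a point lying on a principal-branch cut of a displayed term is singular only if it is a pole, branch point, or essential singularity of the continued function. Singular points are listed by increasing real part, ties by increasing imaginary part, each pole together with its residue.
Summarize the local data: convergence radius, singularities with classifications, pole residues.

Denominator factor (r - 5/3)^2: pole of order 2 at 5/3, modulus 5/3.
Denominator factor (r + 4/3): pole of order 1 at -4/3, modulus 4/3.
The radius of convergence is the smallest modulus among the singular points: 4/3.
At the order-1 pole -4/3 set g(r) = (r - (-4/3))*f(r) = (-7*r**2/4 + 14*r - 4/33)/(r - 5/3)**2.
Simple pole: residue = g(a) at a = -4/3, which is -2168/891.
At the order-2 pole 5/3 set g(r) = (r - (5/3))^2*f(r) = (-7*r**2/4 + 14*r - 4/33)/(r + 4/3).
Order-2 pole: residue = g'(a); g'(5/3) = 2435/3564, so the residue is 2435/3564.
List the singular points by increasing real part (a conjugate pair: the negative imaginary part first).

Radius of convergence at 0: 4/3.
At -4/3: a pole of order 1; residue -2168/891.
At 5/3: a pole of order 2; residue 2435/3564.


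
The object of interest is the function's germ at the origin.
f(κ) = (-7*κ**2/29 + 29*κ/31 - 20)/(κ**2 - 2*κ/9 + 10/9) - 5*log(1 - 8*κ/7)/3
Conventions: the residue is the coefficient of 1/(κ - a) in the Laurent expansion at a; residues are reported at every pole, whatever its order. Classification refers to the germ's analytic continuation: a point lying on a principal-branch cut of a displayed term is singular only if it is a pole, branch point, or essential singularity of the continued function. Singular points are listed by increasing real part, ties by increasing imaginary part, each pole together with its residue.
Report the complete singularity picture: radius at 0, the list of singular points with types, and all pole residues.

Radius of convergence at 0: 7/8.
At (1/9) - ((1/9)*sqrt(89))*i: a pole of order 1; residue (7135/16182) - ((1429715/1440198)*sqrt(89))*i.
At (1/9) + ((1/9)*sqrt(89))*i: a pole of order 1; residue (7135/16182) + ((1429715/1440198)*sqrt(89))*i.
At 7/8: a logarithmic branch point.

Denominator factor (κ**2 - 2*κ/9 + 10/9): discriminant -356/81, complex-conjugate roots (1/9) + ((1/9)*sqrt(89))*i and (1/9) - ((1/9)*sqrt(89))*i; poles of order 1, moduli (1/3)*sqrt(10) and (1/3)*sqrt(10).
Branch term (-5/3)*log(1 - κ/(7/8)): its argument vanishes at κ = 7/8, a logarithmic branch point, modulus 7/8.
The radius of convergence is the smallest modulus among the singular points: 7/8.
The branch term is analytic at (1/9) - ((1/9)*sqrt(89))*i and contributes nothing to the residue; only the rational part matters.
The factor κ**2 - 2*κ/9 + 10/9 splits as (κ - a)(κ - a') with a = (1/9) - ((1/9)*sqrt(89))*i, a' = (1/9) + ((1/9)*sqrt(89))*i. At the order-1 pole a set g(κ) = (κ - a)*(rational part) = [-7*κ**2/29 + 29*κ/31 - 20] / (κ - a').
Simple pole: residue = g(a) at a = (1/9) - ((1/9)*sqrt(89))*i, which is (7135/16182) - ((1429715/1440198)*sqrt(89))*i.
The branch term is analytic at (1/9) + ((1/9)*sqrt(89))*i and contributes nothing to the residue; only the rational part matters.
The factor κ**2 - 2*κ/9 + 10/9 splits as (κ - a)(κ - a') with a = (1/9) + ((1/9)*sqrt(89))*i, a' = (1/9) - ((1/9)*sqrt(89))*i. At the order-1 pole a set g(κ) = (κ - a)*(rational part) = [-7*κ**2/29 + 29*κ/31 - 20] / (κ - a').
Simple pole: residue = g(a) at a = (1/9) + ((1/9)*sqrt(89))*i, which is (7135/16182) + ((1429715/1440198)*sqrt(89))*i.
List the singular points by increasing real part (a conjugate pair: the negative imaginary part first).


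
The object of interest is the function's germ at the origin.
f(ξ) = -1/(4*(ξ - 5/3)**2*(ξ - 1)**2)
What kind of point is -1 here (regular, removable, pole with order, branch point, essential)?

The point is a regular point.

Denominator factors: ξ - 5/3 = -8/3 at ξ = -1; ξ - 1 = -2 at ξ = -1 — none vanishes.
So the germ continues analytically to -1.


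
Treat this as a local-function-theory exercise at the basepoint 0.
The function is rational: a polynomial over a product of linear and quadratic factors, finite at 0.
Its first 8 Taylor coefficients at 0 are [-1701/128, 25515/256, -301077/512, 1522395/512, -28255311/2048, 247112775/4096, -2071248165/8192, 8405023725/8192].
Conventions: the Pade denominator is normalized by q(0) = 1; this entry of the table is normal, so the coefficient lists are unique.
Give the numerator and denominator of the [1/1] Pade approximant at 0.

The Pade approximant has numerator coefficients [-1701/128, 1701/80]; denominator coefficients [1, 59/10].

Taylor coefficients needed (read off): a_0 = -1701/128, a_1 = 25515/256, a_2 = -301077/512.
Write the denominator as Q(h) = 1 + q1*h. Requiring Q*f - P = O(h^3) with deg P <= 1 kills the coefficients of h^2..h^2 in Q*f:
  h^2: a_2 + q1*a_1 = 0, i.e. -301077/512 + (25515/256)*q1 = 0.
Solving this linear system: q1 = 59/10.
The numerator is Q*f truncated at degree 1: P0 = a_0 = -1701/128; P1 = a_1 + q1*a_0 = 1701/80.


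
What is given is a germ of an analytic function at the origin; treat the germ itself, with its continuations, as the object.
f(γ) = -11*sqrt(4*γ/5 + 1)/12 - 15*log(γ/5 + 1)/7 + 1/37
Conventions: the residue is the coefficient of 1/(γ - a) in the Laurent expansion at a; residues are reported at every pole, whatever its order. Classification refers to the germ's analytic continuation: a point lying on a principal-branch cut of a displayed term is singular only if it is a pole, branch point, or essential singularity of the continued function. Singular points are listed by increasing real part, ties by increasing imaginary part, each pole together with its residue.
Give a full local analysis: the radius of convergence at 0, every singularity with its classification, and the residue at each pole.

Branch term (-15/7)*log(1 - γ/(-5)): its argument vanishes at γ = -5, a logarithmic branch point, modulus 5.
Branch term (-11/12)*sqrt(1 - γ/(-5/4)): its argument vanishes at γ = -5/4, a square-root branch point, modulus 5/4.
The radius of convergence is the smallest modulus among the singular points: 5/4.
List the singular points by increasing real part (a conjugate pair: the negative imaginary part first).

Radius of convergence at 0: 5/4.
At -5: a logarithmic branch point.
At -5/4: an algebraic (square-root) branch point.


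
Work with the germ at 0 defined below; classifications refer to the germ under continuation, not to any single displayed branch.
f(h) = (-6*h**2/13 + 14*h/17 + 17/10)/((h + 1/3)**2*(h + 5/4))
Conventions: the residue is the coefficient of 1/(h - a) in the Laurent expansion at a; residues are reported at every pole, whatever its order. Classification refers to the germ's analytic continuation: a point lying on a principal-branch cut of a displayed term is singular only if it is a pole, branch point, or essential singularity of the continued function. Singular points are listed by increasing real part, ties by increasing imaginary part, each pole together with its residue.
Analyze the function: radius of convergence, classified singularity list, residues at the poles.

Radius of convergence at 0: 1/3.
At -5/4: a pole of order 1; residue -8046/133705.
At -1/3: a pole of order 2; residue -4128/10285.

Denominator factor (h + 5/4): pole of order 1 at -5/4, modulus 5/4.
Denominator factor (h + 1/3)^2: pole of order 2 at -1/3, modulus 1/3.
The radius of convergence is the smallest modulus among the singular points: 1/3.
At the order-1 pole -5/4 set g(h) = (h - (-5/4))*f(h) = (-6*h**2/13 + 14*h/17 + 17/10)/(h + 1/3)**2.
Simple pole: residue = g(a) at a = -5/4, which is -8046/133705.
At the order-2 pole -1/3 set g(h) = (h - (-1/3))^2*f(h) = (-6*h**2/13 + 14*h/17 + 17/10)/(h + 5/4).
Order-2 pole: residue = g'(a); g'(-1/3) = -4128/10285, so the residue is -4128/10285.
List the singular points by increasing real part (a conjugate pair: the negative imaginary part first).


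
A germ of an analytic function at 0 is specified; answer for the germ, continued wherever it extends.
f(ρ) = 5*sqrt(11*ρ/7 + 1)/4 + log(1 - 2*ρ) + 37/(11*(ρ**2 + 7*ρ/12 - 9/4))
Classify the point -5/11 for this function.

Denominator factors: ρ**2 + 7*ρ/12 - 9/4 = -838/363 at ρ = -5/11 — none vanishes.
Branch term sqrt(1 - ρ/(-7/11)): argument at -5/11 is 2/7, nonzero, so -5/11 is not its branch point (a point on a principal cut is still regular for the continued germ).
Branch term log(1 - ρ/(1/2)): argument at -5/11 is 21/11, nonzero, so -5/11 is not its branch point (a point on a principal cut is still regular for the continued germ).
So the germ continues analytically to -5/11.

The point is a regular point.


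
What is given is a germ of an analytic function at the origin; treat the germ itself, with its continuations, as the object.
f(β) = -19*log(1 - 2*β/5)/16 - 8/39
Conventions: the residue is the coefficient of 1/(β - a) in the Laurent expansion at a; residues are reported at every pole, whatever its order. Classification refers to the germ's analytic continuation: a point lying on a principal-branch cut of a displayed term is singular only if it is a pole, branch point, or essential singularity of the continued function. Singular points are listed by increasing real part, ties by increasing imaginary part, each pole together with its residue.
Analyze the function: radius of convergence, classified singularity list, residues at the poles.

Branch term (-19/16)*log(1 - β/(5/2)): its argument vanishes at β = 5/2, a logarithmic branch point, modulus 5/2.
The radius of convergence is the smallest modulus among the singular points: 5/2.

Radius of convergence at 0: 5/2.
At 5/2: a logarithmic branch point.


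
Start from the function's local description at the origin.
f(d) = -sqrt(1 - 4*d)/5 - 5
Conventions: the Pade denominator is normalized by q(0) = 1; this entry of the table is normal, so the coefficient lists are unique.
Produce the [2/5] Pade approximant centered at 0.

The Pade approximant has numerator coefficients [-26/5, 399813/14945, -466707/14945]; denominator coefficients [1, -30295/5978, 17015/2989, 1207/5978, 349/5978, 141/5978].

Taylor coefficients needed (expand at 0): a_0 = -26/5, a_1 = 2/5, a_2 = 2/5, a_3 = 4/5, a_4 = 2, a_5 = 28/5, a_6 = 84/5, a_7 = 264/5.
Write the denominator as Q(d) = 1 + q1*d + q2*d^2 + q3*d^3 + q4*d^4 + q5*d^5. Requiring Q*f - P = O(d^8) with deg P <= 2 kills the coefficients of d^3..d^7 in Q*f:
  d^3: a_3 + q1*a_2 + q2*a_1 + q3*a_0 = 0, i.e. 4/5 + (2/5)*q1 + (2/5)*q2 + (-26/5)*q3 = 0.
  d^4: a_4 + q1*a_3 + q2*a_2 + q3*a_1 + q4*a_0 = 0, i.e. 2 + (4/5)*q1 + (2/5)*q2 + (2/5)*q3 + (-26/5)*q4 = 0.
  d^5: a_5 + q1*a_4 + q2*a_3 + q3*a_2 + q4*a_1 + q5*a_0 = 0, i.e. 28/5 + (2)*q1 + (4/5)*q2 + (2/5)*q3 + (2/5)*q4 + (-26/5)*q5 = 0.
  d^6: a_6 + q1*a_5 + q2*a_4 + q3*a_3 + q4*a_2 + q5*a_1 = 0, i.e. 84/5 + (28/5)*q1 + (2)*q2 + (4/5)*q3 + (2/5)*q4 + (2/5)*q5 = 0.
  d^7: a_7 + q1*a_6 + q2*a_5 + q3*a_4 + q4*a_3 + q5*a_2 = 0, i.e. 264/5 + (84/5)*q1 + (28/5)*q2 + (2)*q3 + (4/5)*q4 + (2/5)*q5 = 0.
Solving this linear system: q1 = -30295/5978, q2 = 17015/2989, q3 = 1207/5978, q4 = 349/5978, q5 = 141/5978.
The numerator is Q*f truncated at degree 2: P0 = a_0 = -26/5; P1 = a_1 + q1*a_0 = 399813/14945; P2 = a_2 + q1*a_1 + q2*a_0 = -466707/14945.


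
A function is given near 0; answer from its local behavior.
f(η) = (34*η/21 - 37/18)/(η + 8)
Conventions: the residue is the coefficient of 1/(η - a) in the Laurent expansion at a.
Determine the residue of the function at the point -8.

At the order-1 pole -8 set g(η) = (η - (-8))*f(η) = 34*η/21 - 37/18.
Simple pole: residue = g(a) at a = -8, which is -1891/126.

The residue is -1891/126.


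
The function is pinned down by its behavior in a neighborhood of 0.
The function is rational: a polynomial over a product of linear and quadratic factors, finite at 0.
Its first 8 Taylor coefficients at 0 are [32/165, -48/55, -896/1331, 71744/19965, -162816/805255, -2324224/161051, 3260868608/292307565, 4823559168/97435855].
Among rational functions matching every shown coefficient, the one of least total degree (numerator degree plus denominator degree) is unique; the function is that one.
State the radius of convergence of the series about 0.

The radius of convergence is 1/2.

No rational of total degree below 4 reproduces all 8 coefficients; solving the [1/3] Pade equations on them gives f(n) = (3*n/10 - 1/15)/((n - 11/8)*(n**2 + 2*n/11 + 1/4)), whose expansion matches every shown term.
Denominator factor (n**2 + 2*n/11 + 1/4): discriminant -117/121, complex-conjugate roots (-1/11) + ((3/22)*sqrt(13))*i and (-1/11) - ((3/22)*sqrt(13))*i; poles of order 1, moduli 1/2 and 1/2.
Denominator factor (n - 11/8): pole of order 1 at 11/8, modulus 11/8.
The radius of convergence is the smallest modulus among the singular points: 1/2.


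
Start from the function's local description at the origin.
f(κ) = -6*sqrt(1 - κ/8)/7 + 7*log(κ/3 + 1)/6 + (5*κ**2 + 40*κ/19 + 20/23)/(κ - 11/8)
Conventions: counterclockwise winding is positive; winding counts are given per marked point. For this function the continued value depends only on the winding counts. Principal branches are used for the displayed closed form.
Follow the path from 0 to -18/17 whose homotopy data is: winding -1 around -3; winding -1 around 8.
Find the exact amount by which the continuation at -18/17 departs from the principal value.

The rational part is single-valued and drops out of the difference; each branch term changes only by its own monodromy.
(-6/7)*sqrt(1 - κ/(8)): winding -1 is odd, the square root flips sign, contributing -2*(-6/7)*sqrt(1 - (-18/17)/(8)) = -2*(-6/7)*sqrt(77/68) = (6/119)*sqrt(1309).
(7/6)*log(1 - κ/(-3)): each positive loop around -3 adds 2*pi*i to the log, so winding -1 contributes (7/6)*(-1)*2*pi*i = -(7/3)*pi*i.
Summing the contributions at κ = -18/17 gives ((6/119)*sqrt(1309)) - ((7/3)*pi)*i.

Continued minus principal equals ((6/119)*sqrt(1309)) - ((7/3)*pi)*i.


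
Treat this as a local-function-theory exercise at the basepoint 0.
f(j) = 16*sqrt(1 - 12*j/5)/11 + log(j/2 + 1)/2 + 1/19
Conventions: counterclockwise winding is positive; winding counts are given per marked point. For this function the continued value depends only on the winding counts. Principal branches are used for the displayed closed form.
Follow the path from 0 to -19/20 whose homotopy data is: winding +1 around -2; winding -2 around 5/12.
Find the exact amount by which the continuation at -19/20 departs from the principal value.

Continued minus principal equals pi*i.

The rational part is single-valued and drops out of the difference; each branch term changes only by its own monodromy.
(1/2)*log(1 - j/(-2)): each positive loop around -2 adds 2*pi*i to the log, so winding +1 contributes (1/2)*(1)*2*pi*i = pi*i.
(16/11)*sqrt(1 - j/(5/12)): winding -2 is even, the square root returns to the same sheet, contribution 0.
Summing the contributions at j = -19/20 gives pi*i.


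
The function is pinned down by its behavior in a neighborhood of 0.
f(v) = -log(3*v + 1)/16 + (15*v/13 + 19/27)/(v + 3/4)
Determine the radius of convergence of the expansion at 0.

Denominator factor (v + 3/4): pole of order 1 at -3/4, modulus 3/4.
Branch term (-1/16)*log(1 - v/(-1/3)): its argument vanishes at v = -1/3, a logarithmic branch point, modulus 1/3.
The radius of convergence is the smallest modulus among the singular points: 1/3.

The radius of convergence is 1/3.


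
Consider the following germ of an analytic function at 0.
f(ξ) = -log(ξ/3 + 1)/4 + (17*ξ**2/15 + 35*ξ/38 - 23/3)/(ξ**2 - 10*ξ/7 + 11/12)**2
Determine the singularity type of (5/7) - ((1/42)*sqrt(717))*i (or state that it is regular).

The denominator factor ξ**2 - 10*ξ/7 + 11/12 vanishes at (5/7) - ((1/42)*sqrt(717))*i and appears to the power 2; the numerator there equals (-1154827/167580) - ((2027/33516)*sqrt(717))*i, nonzero, and no other factor vanishes.
The branch terms are analytic at this point.
Hence a pole whose order is the multiplicity, 2.

The point is a pole of order 2.


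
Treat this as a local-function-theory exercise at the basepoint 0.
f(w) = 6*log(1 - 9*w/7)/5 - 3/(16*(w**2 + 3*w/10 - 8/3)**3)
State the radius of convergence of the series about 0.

The radius of convergence is 7/9.

Denominator factor (w**2 + 3*w/10 - 8/3)^3: discriminant 3227/300, real irrational roots -3/20 + (1/60)*sqrt(9681) and -3/20 - (1/60)*sqrt(9681); poles of order 3, moduli -3/20 + (1/60)*sqrt(9681) and 3/20 + (1/60)*sqrt(9681).
Branch term (6/5)*log(1 - w/(7/9)): its argument vanishes at w = 7/9, a logarithmic branch point, modulus 7/9.
The radius of convergence is the smallest modulus among the singular points: 7/9.


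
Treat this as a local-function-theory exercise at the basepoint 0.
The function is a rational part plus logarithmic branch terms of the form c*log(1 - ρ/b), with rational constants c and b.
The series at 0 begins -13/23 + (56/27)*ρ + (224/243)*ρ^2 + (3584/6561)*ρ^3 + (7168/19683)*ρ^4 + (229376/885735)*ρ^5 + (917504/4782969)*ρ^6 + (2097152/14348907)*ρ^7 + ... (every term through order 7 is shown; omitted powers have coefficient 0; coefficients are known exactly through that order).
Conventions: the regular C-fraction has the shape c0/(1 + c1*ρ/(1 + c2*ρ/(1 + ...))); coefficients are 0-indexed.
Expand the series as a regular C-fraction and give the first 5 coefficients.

Taylor coefficients (read off): a_0 = -13/23, a_1 = 56/27, a_2 = 224/243, a_3 = 3584/6561, a_4 = 7168/19683.
c0 = a_0 = -13/23. Peel one level at a time: if S = 1 + c*ρ/S' with S'(0) = 1, then c is the ρ-coefficient of S and S' = c*ρ/(S - 1).
S_1 = c0/f = 1 + (1288/351)*ρ + (1859872/123201)*ρ^2 + ...; c1 = 1288/351.
S_2 = c1*ρ/(S_1 - 1) = 1 + (-1444/351)*ρ + (-16/243)*ρ^2 + ...; c2 = -1444/351.
S_3 = c2*ρ/(S_2 - 1) = 1 + (-52/3249)*ρ + (-24128/3518667)*ρ^2 + ...; c3 = -52/3249.
S_4 = c3*ρ/(S_3 - 1) = 1 + (-464/1083)*ρ + ...; c4 = -464/1083.

The regular C-fraction coefficients are [-13/23, 1288/351, -1444/351, -52/3249, -464/1083].


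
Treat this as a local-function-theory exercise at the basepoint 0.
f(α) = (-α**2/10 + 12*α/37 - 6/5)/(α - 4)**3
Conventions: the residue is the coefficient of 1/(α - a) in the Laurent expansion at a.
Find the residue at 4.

The residue is -1/10.

At the order-3 pole 4 set g(α) = (α - (4))^3*f(α) = -α**2/10 + 12*α/37 - 6/5.
Order-3 pole: residue = g''(a)/2; g''(4) = -1/5, so the residue is -1/10.


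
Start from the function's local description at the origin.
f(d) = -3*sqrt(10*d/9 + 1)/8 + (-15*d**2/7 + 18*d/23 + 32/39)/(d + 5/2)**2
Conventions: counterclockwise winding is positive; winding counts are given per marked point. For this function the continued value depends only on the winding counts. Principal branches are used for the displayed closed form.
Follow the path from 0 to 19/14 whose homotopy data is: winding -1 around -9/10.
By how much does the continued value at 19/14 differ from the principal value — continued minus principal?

The rational part is single-valued and drops out of the difference; each branch term changes only by its own monodromy.
(-3/8)*sqrt(1 - d/(-9/10)): winding -1 is odd, the square root flips sign, contributing -2*(-3/8)*sqrt(1 - (19/14)/(-9/10)) = -2*(-3/8)*sqrt(158/63) = (1/28)*sqrt(1106).
Summing the contributions at d = 19/14 gives (1/28)*sqrt(1106).

Continued minus principal equals (1/28)*sqrt(1106).


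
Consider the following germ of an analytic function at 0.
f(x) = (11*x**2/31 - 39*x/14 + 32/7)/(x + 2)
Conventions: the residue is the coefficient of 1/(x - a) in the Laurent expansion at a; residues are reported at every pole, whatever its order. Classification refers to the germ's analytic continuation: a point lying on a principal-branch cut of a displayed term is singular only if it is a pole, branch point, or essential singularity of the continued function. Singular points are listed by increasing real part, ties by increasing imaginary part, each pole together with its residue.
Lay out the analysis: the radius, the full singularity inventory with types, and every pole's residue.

Radius of convergence at 0: 2.
At -2: a pole of order 1; residue 2509/217.

Denominator factor (x + 2): pole of order 1 at -2, modulus 2.
The radius of convergence is the smallest modulus among the singular points: 2.
At the order-1 pole -2 set g(x) = (x - (-2))*f(x) = 11*x**2/31 - 39*x/14 + 32/7.
Simple pole: residue = g(a) at a = -2, which is 2509/217.


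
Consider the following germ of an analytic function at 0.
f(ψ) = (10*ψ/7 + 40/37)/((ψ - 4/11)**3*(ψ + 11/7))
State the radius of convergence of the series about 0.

The radius of convergence is 4/11.

Denominator factor (ψ + 11/7): pole of order 1 at -11/7, modulus 11/7.
Denominator factor (ψ - 4/11)^3: pole of order 3 at 4/11, modulus 4/11.
The radius of convergence is the smallest modulus among the singular points: 4/11.


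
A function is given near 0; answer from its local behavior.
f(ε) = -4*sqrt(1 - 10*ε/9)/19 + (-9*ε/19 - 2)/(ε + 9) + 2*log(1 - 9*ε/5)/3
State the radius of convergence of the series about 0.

The radius of convergence is 5/9.

Denominator factor (ε + 9): pole of order 1 at -9, modulus 9.
Branch term (-4/19)*sqrt(1 - ε/(9/10)): its argument vanishes at ε = 9/10, a square-root branch point, modulus 9/10.
Branch term (2/3)*log(1 - ε/(5/9)): its argument vanishes at ε = 5/9, a logarithmic branch point, modulus 5/9.
The radius of convergence is the smallest modulus among the singular points: 5/9.


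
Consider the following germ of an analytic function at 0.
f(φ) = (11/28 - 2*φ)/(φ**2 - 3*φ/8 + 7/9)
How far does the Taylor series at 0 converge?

Denominator factor (φ**2 - 3*φ/8 + 7/9): discriminant -1711/576, complex-conjugate roots (3/16) + ((1/48)*sqrt(1711))*i and (3/16) - ((1/48)*sqrt(1711))*i; poles of order 1, moduli (1/3)*sqrt(7) and (1/3)*sqrt(7).
The radius of convergence is the smallest modulus among the singular points: (1/3)*sqrt(7).

The radius of convergence is (1/3)*sqrt(7).


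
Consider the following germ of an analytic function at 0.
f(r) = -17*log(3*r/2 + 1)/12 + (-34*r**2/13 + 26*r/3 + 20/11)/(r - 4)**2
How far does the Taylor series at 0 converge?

The radius of convergence is 2/3.

Denominator factor (r - 4)^2: pole of order 2 at 4, modulus 4.
Branch term (-17/12)*log(1 - r/(-2/3)): its argument vanishes at r = -2/3, a logarithmic branch point, modulus 2/3.
The radius of convergence is the smallest modulus among the singular points: 2/3.


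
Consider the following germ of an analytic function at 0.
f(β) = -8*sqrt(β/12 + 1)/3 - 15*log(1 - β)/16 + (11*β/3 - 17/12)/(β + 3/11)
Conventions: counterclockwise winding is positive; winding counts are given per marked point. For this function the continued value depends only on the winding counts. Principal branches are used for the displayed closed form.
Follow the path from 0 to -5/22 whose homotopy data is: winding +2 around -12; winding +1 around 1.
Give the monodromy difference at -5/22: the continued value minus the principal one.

Continued minus principal equals -(15/8)*pi*i.

The rational part is single-valued and drops out of the difference; each branch term changes only by its own monodromy.
(-15/16)*log(1 - β/(1)): each positive loop around 1 adds 2*pi*i to the log, so winding +1 contributes (-15/16)*(1)*2*pi*i = -(15/8)*pi*i.
(-8/3)*sqrt(1 - β/(-12)): winding +2 is even, the square root returns to the same sheet, contribution 0.
Summing the contributions at β = -5/22 gives -(15/8)*pi*i.


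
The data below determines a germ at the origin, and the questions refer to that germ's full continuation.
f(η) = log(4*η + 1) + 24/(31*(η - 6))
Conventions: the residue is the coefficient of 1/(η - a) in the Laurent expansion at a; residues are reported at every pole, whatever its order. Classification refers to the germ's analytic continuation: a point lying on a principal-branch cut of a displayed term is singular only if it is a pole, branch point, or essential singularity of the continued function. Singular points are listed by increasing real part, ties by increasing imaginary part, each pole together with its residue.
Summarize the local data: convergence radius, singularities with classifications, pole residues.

Radius of convergence at 0: 1/4.
At -1/4: a logarithmic branch point.
At 6: a pole of order 1; residue 24/31.

Denominator factor (η - 6): pole of order 1 at 6, modulus 6.
Branch term (1)*log(1 - η/(-1/4)): its argument vanishes at η = -1/4, a logarithmic branch point, modulus 1/4.
The radius of convergence is the smallest modulus among the singular points: 1/4.
The branch term is analytic at 6 and contributes nothing to the residue; only the rational part matters.
At the order-1 pole 6 set g(η) = (η - (6))*(rational part) = 24/31.
Simple pole: residue = g(a) at a = 6, which is 24/31.
List the singular points by increasing real part (a conjugate pair: the negative imaginary part first).


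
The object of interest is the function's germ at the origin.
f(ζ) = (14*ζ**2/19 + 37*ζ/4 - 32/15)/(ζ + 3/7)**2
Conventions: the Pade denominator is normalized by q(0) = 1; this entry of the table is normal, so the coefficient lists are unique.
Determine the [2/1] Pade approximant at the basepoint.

Taylor coefficients needed (expand at 0): a_0 = -1568/135, a_1 = 169393/1620, a_2 = -6474811/15390, a_3 = 386179241/277020.
Write the denominator as Q(ζ) = 1 + q1*ζ. Requiring Q*f - P = O(ζ^4) with deg P <= 2 kills the coefficients of ζ^3..ζ^3 in Q*f:
  ζ^3: a_3 + q1*a_2 = 0, i.e. 386179241/277020 + (-6474811/15390)*q1 = 0.
Solving this linear system: q1 = 1125887/339786.
The numerator is Q*f truncated at degree 2: P0 = a_0 = -1568/135; P1 = a_1 + q1*a_0 = 6062113351/91742220; P2 = a_2 + q1*a_1 = -776470105663/10458613080.

The Pade approximant has numerator coefficients [-1568/135, 6062113351/91742220, -776470105663/10458613080]; denominator coefficients [1, 1125887/339786].


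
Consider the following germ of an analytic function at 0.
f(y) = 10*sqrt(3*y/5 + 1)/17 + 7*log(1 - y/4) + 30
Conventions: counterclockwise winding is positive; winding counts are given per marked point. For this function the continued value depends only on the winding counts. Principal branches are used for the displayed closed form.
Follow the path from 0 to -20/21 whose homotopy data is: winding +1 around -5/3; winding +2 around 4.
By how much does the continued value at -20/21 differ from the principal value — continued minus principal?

Continued minus principal equals (-(20/119)*sqrt(21)) + ((28)*pi)*i.

The rational part is single-valued and drops out of the difference; each branch term changes only by its own monodromy.
(10/17)*sqrt(1 - y/(-5/3)): winding +1 is odd, the square root flips sign, contributing -2*(10/17)*sqrt(1 - (-20/21)/(-5/3)) = -2*(10/17)*sqrt(3/7) = -(20/119)*sqrt(21).
(7)*log(1 - y/(4)): each positive loop around 4 adds 2*pi*i to the log, so winding +2 contributes (7)*(2)*2*pi*i = (28)*pi*i.
Summing the contributions at y = -20/21 gives (-(20/119)*sqrt(21)) + ((28)*pi)*i.


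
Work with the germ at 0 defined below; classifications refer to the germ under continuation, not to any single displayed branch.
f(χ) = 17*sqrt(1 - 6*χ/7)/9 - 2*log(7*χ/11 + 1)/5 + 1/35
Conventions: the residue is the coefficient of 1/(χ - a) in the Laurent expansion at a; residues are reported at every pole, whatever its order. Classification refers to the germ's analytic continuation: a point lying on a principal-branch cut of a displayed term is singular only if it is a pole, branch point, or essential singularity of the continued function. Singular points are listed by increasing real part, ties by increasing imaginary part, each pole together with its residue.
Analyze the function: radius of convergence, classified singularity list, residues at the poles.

Radius of convergence at 0: 7/6.
At -11/7: a logarithmic branch point.
At 7/6: an algebraic (square-root) branch point.

Branch term (17/9)*sqrt(1 - χ/(7/6)): its argument vanishes at χ = 7/6, a square-root branch point, modulus 7/6.
Branch term (-2/5)*log(1 - χ/(-11/7)): its argument vanishes at χ = -11/7, a logarithmic branch point, modulus 11/7.
The radius of convergence is the smallest modulus among the singular points: 7/6.
List the singular points by increasing real part (a conjugate pair: the negative imaginary part first).


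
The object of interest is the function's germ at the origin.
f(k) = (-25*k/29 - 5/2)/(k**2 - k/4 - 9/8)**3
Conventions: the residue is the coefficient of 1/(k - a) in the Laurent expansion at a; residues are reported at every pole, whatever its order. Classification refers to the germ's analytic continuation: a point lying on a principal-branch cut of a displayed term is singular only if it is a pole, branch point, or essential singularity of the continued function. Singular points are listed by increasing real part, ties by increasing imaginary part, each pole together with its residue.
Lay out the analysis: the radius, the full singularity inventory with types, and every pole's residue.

Denominator factor (k**2 - k/4 - 9/8)^3: discriminant 73/16, real irrational roots 1/8 + (1/8)*sqrt(73) and 1/8 - (1/8)*sqrt(73); poles of order 3, moduli 1/8 + (1/8)*sqrt(73) and -1/8 + (1/8)*sqrt(73).
The radius of convergence is the smallest modulus among the singular points: -1/8 + (1/8)*sqrt(73).
The factor k**2 - k/4 - 9/8 splits as (k - a)(k - a') with a = 1/8 - (1/8)*sqrt(73), a' = 1/8 + (1/8)*sqrt(73). At the order-3 pole a set g(k) = (k - a)^3*f(k) = [-25*k/29 - 5/2] / (k - a')^3.
Order-3 pole: residue = g''(a)/2; g''(1/8 - (1/8)*sqrt(73)) = (929280/11281493)*sqrt(73), so the residue is (464640/11281493)*sqrt(73).
The factor k**2 - k/4 - 9/8 splits as (k - a)(k - a') with a = 1/8 + (1/8)*sqrt(73), a' = 1/8 - (1/8)*sqrt(73). At the order-3 pole a set g(k) = (k - a)^3*f(k) = [-25*k/29 - 5/2] / (k - a')^3.
Order-3 pole: residue = g''(a)/2; g''(1/8 + (1/8)*sqrt(73)) = -(929280/11281493)*sqrt(73), so the residue is -(464640/11281493)*sqrt(73).
List the singular points by increasing real part (a conjugate pair: the negative imaginary part first).

Radius of convergence at 0: -1/8 + (1/8)*sqrt(73).
At 1/8 - (1/8)*sqrt(73): a pole of order 3; residue (464640/11281493)*sqrt(73).
At 1/8 + (1/8)*sqrt(73): a pole of order 3; residue -(464640/11281493)*sqrt(73).


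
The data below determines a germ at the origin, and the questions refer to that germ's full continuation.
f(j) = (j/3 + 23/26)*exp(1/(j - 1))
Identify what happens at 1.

The point is an essential singularity.

The exponent 1/(j - (1)) has a pole at 1, so exp(1/(j - (1))) takes every nonzero value near it: an essential singularity (not a pole of any order).


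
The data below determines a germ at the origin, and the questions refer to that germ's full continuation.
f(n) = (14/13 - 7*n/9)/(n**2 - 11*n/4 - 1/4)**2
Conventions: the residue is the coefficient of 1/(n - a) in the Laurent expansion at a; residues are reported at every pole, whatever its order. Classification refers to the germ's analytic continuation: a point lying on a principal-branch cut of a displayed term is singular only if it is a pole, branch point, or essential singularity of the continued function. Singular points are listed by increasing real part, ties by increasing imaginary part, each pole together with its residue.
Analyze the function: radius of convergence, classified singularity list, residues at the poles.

Denominator factor (n**2 - 11*n/4 - 1/4)^2: discriminant 137/16, real irrational roots 11/8 + (1/8)*sqrt(137) and 11/8 - (1/8)*sqrt(137); poles of order 2, moduli 11/8 + (1/8)*sqrt(137) and -11/8 + (1/8)*sqrt(137).
The radius of convergence is the smallest modulus among the singular points: -11/8 + (1/8)*sqrt(137).
The factor n**2 - 11*n/4 - 1/4 splits as (n - a)(n - a') with a = 11/8 - (1/8)*sqrt(137), a' = 11/8 + (1/8)*sqrt(137). At the order-2 pole a set g(n) = (n - a)^2*f(n) = [14/13 - 7*n/9] / (n - a')^2.
Order-2 pole: residue = g'(a); g'(11/8 - (1/8)*sqrt(137)) = (112/2195973)*sqrt(137), so the residue is (112/2195973)*sqrt(137).
The factor n**2 - 11*n/4 - 1/4 splits as (n - a)(n - a') with a = 11/8 + (1/8)*sqrt(137), a' = 11/8 - (1/8)*sqrt(137). At the order-2 pole a set g(n) = (n - a)^2*f(n) = [14/13 - 7*n/9] / (n - a')^2.
Order-2 pole: residue = g'(a); g'(11/8 + (1/8)*sqrt(137)) = -(112/2195973)*sqrt(137), so the residue is -(112/2195973)*sqrt(137).
List the singular points by increasing real part (a conjugate pair: the negative imaginary part first).

Radius of convergence at 0: -11/8 + (1/8)*sqrt(137).
At 11/8 - (1/8)*sqrt(137): a pole of order 2; residue (112/2195973)*sqrt(137).
At 11/8 + (1/8)*sqrt(137): a pole of order 2; residue -(112/2195973)*sqrt(137).


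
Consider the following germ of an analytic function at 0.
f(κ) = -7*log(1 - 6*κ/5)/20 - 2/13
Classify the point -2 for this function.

The point is a regular point.

There is no denominator, hence no pole anywhere.
Branch term log(1 - κ/(5/6)): argument at -2 is 17/5, nonzero, so -2 is not its branch point (a point on a principal cut is still regular for the continued germ).
So the germ continues analytically to -2.


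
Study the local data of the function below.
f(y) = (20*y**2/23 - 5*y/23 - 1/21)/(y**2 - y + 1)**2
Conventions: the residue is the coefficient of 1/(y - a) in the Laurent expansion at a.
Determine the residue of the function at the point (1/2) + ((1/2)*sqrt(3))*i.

The factor y**2 - y + 1 splits as (y - a)(y - a') with a = (1/2) + ((1/2)*sqrt(3))*i, a' = (1/2) - ((1/2)*sqrt(3))*i. At the order-2 pole a set g(y) = (y - a)^2*f(y) = [20*y**2/23 - 5*y/23 - 1/21] / (y - a')^2.
Order-2 pole: residue = g'(a); g'((1/2) + ((1/2)*sqrt(3))*i) = -((689/4347)*sqrt(3))*i, so the residue is -((689/4347)*sqrt(3))*i.

The residue is -((689/4347)*sqrt(3))*i.


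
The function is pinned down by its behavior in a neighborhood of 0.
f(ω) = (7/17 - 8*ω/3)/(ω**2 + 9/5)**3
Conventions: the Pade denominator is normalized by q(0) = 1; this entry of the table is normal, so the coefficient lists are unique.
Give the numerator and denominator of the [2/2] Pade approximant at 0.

The Pade approximant has numerator coefficients [875/12393, -18986000/42058197, -4375/111537]; denominator coefficients [1, 4760/57693, 94930/57693].

Taylor coefficients needed (expand at 0): a_0 = 875/12393, a_1 = -1000/2187, a_2 = -4375/37179, a_3 = 5000/6561, a_4 = 43750/334611.
Write the denominator as Q(ω) = 1 + q1*ω + q2*ω^2. Requiring Q*f - P = O(ω^5) with deg P <= 2 kills the coefficients of ω^3..ω^4 in Q*f:
  ω^3: a_3 + q1*a_2 + q2*a_1 = 0, i.e. 5000/6561 + (-4375/37179)*q1 + (-1000/2187)*q2 = 0.
  ω^4: a_4 + q1*a_3 + q2*a_2 = 0, i.e. 43750/334611 + (5000/6561)*q1 + (-4375/37179)*q2 = 0.
Solving this linear system: q1 = 4760/57693, q2 = 94930/57693.
The numerator is Q*f truncated at degree 2: P0 = a_0 = 875/12393; P1 = a_1 + q1*a_0 = -18986000/42058197; P2 = a_2 + q1*a_1 + q2*a_0 = -4375/111537.


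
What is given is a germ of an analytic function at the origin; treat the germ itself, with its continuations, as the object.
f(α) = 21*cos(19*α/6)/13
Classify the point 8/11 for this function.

The point is a regular point.

There is no denominator, hence no pole anywhere.
The factor cos(19*α/6) is entire.
So the germ continues analytically to 8/11.
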